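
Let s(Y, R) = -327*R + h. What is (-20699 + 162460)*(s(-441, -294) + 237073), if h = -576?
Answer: 47154670235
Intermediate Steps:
s(Y, R) = -576 - 327*R (s(Y, R) = -327*R - 576 = -576 - 327*R)
(-20699 + 162460)*(s(-441, -294) + 237073) = (-20699 + 162460)*((-576 - 327*(-294)) + 237073) = 141761*((-576 + 96138) + 237073) = 141761*(95562 + 237073) = 141761*332635 = 47154670235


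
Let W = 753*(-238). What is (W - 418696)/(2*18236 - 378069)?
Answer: 597910/341597 ≈ 1.7503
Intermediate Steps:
W = -179214
(W - 418696)/(2*18236 - 378069) = (-179214 - 418696)/(2*18236 - 378069) = -597910/(36472 - 378069) = -597910/(-341597) = -597910*(-1/341597) = 597910/341597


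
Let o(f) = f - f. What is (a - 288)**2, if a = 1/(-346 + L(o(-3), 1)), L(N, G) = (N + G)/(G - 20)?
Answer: 3585792917161/43230625 ≈ 82946.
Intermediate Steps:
o(f) = 0
L(N, G) = (G + N)/(-20 + G)
a = -19/6575 (a = 1/(-346 + (1 + 0)/(-20 + 1)) = 1/(-346 + 1/(-19)) = 1/(-346 - 1/19*1) = 1/(-346 - 1/19) = 1/(-6575/19) = -19/6575 ≈ -0.0028897)
(a - 288)**2 = (-19/6575 - 288)**2 = (-1893619/6575)**2 = 3585792917161/43230625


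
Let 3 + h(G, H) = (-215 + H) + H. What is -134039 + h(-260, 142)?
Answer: -133973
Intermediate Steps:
h(G, H) = -218 + 2*H (h(G, H) = -3 + ((-215 + H) + H) = -3 + (-215 + 2*H) = -218 + 2*H)
-134039 + h(-260, 142) = -134039 + (-218 + 2*142) = -134039 + (-218 + 284) = -134039 + 66 = -133973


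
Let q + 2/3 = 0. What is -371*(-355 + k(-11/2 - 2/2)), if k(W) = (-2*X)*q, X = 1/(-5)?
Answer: 1977059/15 ≈ 1.3180e+5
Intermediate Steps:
X = -⅕ ≈ -0.20000
q = -⅔ (q = -⅔ + 0 = -⅔ ≈ -0.66667)
k(W) = -4/15 (k(W) = -2*(-⅕)*(-⅔) = (⅖)*(-⅔) = -4/15)
-371*(-355 + k(-11/2 - 2/2)) = -371*(-355 - 4/15) = -371*(-5329/15) = 1977059/15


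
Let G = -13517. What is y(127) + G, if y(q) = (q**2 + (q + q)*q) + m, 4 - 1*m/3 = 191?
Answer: 34309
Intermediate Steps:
m = -561 (m = 12 - 3*191 = 12 - 573 = -561)
y(q) = -561 + 3*q**2 (y(q) = (q**2 + (q + q)*q) - 561 = (q**2 + (2*q)*q) - 561 = (q**2 + 2*q**2) - 561 = 3*q**2 - 561 = -561 + 3*q**2)
y(127) + G = (-561 + 3*127**2) - 13517 = (-561 + 3*16129) - 13517 = (-561 + 48387) - 13517 = 47826 - 13517 = 34309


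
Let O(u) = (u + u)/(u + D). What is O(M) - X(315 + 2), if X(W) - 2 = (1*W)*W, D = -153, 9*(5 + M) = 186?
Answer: -20701193/206 ≈ -1.0049e+5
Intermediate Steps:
M = 47/3 (M = -5 + (⅑)*186 = -5 + 62/3 = 47/3 ≈ 15.667)
O(u) = 2*u/(-153 + u) (O(u) = (u + u)/(u - 153) = (2*u)/(-153 + u) = 2*u/(-153 + u))
X(W) = 2 + W² (X(W) = 2 + (1*W)*W = 2 + W*W = 2 + W²)
O(M) - X(315 + 2) = 2*(47/3)/(-153 + 47/3) - (2 + (315 + 2)²) = 2*(47/3)/(-412/3) - (2 + 317²) = 2*(47/3)*(-3/412) - (2 + 100489) = -47/206 - 1*100491 = -47/206 - 100491 = -20701193/206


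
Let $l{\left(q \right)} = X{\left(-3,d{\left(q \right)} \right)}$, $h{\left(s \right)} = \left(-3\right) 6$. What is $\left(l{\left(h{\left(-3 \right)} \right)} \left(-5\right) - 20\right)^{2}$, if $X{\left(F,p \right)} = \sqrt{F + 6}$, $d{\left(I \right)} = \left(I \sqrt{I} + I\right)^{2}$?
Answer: $475 + 200 \sqrt{3} \approx 821.41$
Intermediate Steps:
$h{\left(s \right)} = -18$
$d{\left(I \right)} = \left(I + I^{\frac{3}{2}}\right)^{2}$ ($d{\left(I \right)} = \left(I^{\frac{3}{2}} + I\right)^{2} = \left(I + I^{\frac{3}{2}}\right)^{2}$)
$X{\left(F,p \right)} = \sqrt{6 + F}$
$l{\left(q \right)} = \sqrt{3}$ ($l{\left(q \right)} = \sqrt{6 - 3} = \sqrt{3}$)
$\left(l{\left(h{\left(-3 \right)} \right)} \left(-5\right) - 20\right)^{2} = \left(\sqrt{3} \left(-5\right) - 20\right)^{2} = \left(- 5 \sqrt{3} - 20\right)^{2} = \left(-20 - 5 \sqrt{3}\right)^{2}$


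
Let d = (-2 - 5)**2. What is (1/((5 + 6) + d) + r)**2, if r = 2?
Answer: 14641/3600 ≈ 4.0669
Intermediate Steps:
d = 49 (d = (-7)**2 = 49)
(1/((5 + 6) + d) + r)**2 = (1/((5 + 6) + 49) + 2)**2 = (1/(11 + 49) + 2)**2 = (1/60 + 2)**2 = (121/60)**2 = 14641/3600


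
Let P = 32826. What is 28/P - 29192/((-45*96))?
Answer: 19966199/2954340 ≈ 6.7583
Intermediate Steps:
28/P - 29192/((-45*96)) = 28/32826 - 29192/((-45*96)) = 28*(1/32826) - 29192/(-4320) = 14/16413 - 29192*(-1/4320) = 14/16413 + 3649/540 = 19966199/2954340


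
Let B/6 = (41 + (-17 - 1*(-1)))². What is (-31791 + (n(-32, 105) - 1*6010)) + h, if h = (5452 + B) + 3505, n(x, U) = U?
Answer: -24989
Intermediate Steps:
B = 3750 (B = 6*(41 + (-17 - 1*(-1)))² = 6*(41 + (-17 + 1))² = 6*(41 - 16)² = 6*25² = 6*625 = 3750)
h = 12707 (h = (5452 + 3750) + 3505 = 9202 + 3505 = 12707)
(-31791 + (n(-32, 105) - 1*6010)) + h = (-31791 + (105 - 1*6010)) + 12707 = (-31791 + (105 - 6010)) + 12707 = (-31791 - 5905) + 12707 = -37696 + 12707 = -24989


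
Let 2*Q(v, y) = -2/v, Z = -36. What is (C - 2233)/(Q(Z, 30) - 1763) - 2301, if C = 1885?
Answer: -146025039/63467 ≈ -2300.8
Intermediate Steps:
Q(v, y) = -1/v (Q(v, y) = (-2/v)/2 = -1/v)
(C - 2233)/(Q(Z, 30) - 1763) - 2301 = (1885 - 2233)/(-1/(-36) - 1763) - 2301 = -348/(-1*(-1/36) - 1763) - 2301 = -348/(1/36 - 1763) - 2301 = -348/(-63467/36) - 2301 = -348*(-36/63467) - 2301 = 12528/63467 - 2301 = -146025039/63467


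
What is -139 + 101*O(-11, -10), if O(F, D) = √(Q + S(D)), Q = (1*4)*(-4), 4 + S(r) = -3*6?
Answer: -139 + 101*I*√38 ≈ -139.0 + 622.61*I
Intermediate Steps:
S(r) = -22 (S(r) = -4 - 3*6 = -4 - 18 = -22)
Q = -16 (Q = 4*(-4) = -16)
O(F, D) = I*√38 (O(F, D) = √(-16 - 22) = √(-38) = I*√38)
-139 + 101*O(-11, -10) = -139 + 101*(I*√38) = -139 + 101*I*√38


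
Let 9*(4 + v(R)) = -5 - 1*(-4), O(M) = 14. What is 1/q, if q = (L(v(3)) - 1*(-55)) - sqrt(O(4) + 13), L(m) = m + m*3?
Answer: 3123/118222 + 243*sqrt(3)/118222 ≈ 0.029977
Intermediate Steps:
v(R) = -37/9 (v(R) = -4 + (-5 - 1*(-4))/9 = -4 + (-5 + 4)/9 = -4 + (1/9)*(-1) = -4 - 1/9 = -37/9)
L(m) = 4*m (L(m) = m + 3*m = 4*m)
q = 347/9 - 3*sqrt(3) (q = (4*(-37/9) - 1*(-55)) - sqrt(14 + 13) = (-148/9 + 55) - sqrt(27) = 347/9 - 3*sqrt(3) ≈ 33.359)
1/q = 1/(347/9 - 3*sqrt(3))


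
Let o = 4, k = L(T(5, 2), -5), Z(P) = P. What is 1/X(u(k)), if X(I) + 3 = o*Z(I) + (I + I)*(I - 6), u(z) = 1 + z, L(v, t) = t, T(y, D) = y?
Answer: 1/61 ≈ 0.016393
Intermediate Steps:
k = -5
X(I) = -3 + 4*I + 2*I*(-6 + I) (X(I) = -3 + (4*I + (I + I)*(I - 6)) = -3 + (4*I + (2*I)*(-6 + I)) = -3 + (4*I + 2*I*(-6 + I)) = -3 + 4*I + 2*I*(-6 + I))
1/X(u(k)) = 1/(-3 - 8*(1 - 5) + 2*(1 - 5)**2) = 1/(-3 - 8*(-4) + 2*(-4)**2) = 1/(-3 + 32 + 2*16) = 1/(-3 + 32 + 32) = 1/61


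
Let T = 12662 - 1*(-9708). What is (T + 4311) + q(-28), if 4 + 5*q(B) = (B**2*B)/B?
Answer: 26837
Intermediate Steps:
T = 22370 (T = 12662 + 9708 = 22370)
q(B) = -4/5 + B**2/5 (q(B) = -4/5 + ((B**2*B)/B)/5 = -4/5 + (B**3/B)/5 = -4/5 + B**2/5)
(T + 4311) + q(-28) = (22370 + 4311) + (-4/5 + (1/5)*(-28)**2) = 26681 + (-4/5 + (1/5)*784) = 26681 + (-4/5 + 784/5) = 26681 + 156 = 26837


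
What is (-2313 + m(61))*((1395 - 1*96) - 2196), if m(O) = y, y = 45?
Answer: 2034396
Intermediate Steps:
m(O) = 45
(-2313 + m(61))*((1395 - 1*96) - 2196) = (-2313 + 45)*((1395 - 1*96) - 2196) = -2268*((1395 - 96) - 2196) = -2268*(1299 - 2196) = -2268*(-897) = 2034396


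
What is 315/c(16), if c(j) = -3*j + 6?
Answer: -15/2 ≈ -7.5000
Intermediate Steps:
c(j) = 6 - 3*j
315/c(16) = 315/(6 - 3*16) = 315/(6 - 48) = 315/(-42) = 315*(-1/42) = -15/2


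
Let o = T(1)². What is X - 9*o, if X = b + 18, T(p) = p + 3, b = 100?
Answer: -26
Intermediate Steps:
T(p) = 3 + p
X = 118 (X = 100 + 18 = 118)
o = 16 (o = (3 + 1)² = 4² = 16)
X - 9*o = 118 - 9*16 = 118 - 1*144 = 118 - 144 = -26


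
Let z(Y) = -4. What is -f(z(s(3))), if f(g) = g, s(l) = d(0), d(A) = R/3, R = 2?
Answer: 4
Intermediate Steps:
d(A) = 2/3
s(l) = 2/3
-f(z(s(3))) = -1*(-4) = 4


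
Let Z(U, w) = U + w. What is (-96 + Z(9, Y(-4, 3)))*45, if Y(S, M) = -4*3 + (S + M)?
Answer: -4500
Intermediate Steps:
Y(S, M) = -12 + M + S (Y(S, M) = -12 + (M + S) = -12 + M + S)
(-96 + Z(9, Y(-4, 3)))*45 = (-96 + (9 + (-12 + 3 - 4)))*45 = (-96 + (9 - 13))*45 = (-96 - 4)*45 = -100*45 = -4500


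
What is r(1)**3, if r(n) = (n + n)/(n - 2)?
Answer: -8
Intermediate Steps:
r(n) = 2*n/(-2 + n) (r(n) = (2*n)/(-2 + n) = 2*n/(-2 + n))
r(1)**3 = (2*1/(-2 + 1))**3 = (2*1/(-1))**3 = (2*1*(-1))**3 = (-2)**3 = -8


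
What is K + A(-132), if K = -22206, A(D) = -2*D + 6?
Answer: -21936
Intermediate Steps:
A(D) = 6 - 2*D
K + A(-132) = -22206 + (6 - 2*(-132)) = -22206 + (6 + 264) = -22206 + 270 = -21936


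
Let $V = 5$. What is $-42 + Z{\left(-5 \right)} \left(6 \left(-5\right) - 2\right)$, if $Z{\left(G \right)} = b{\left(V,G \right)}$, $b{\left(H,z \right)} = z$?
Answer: $118$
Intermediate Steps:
$Z{\left(G \right)} = G$
$-42 + Z{\left(-5 \right)} \left(6 \left(-5\right) - 2\right) = -42 - 5 \left(6 \left(-5\right) - 2\right) = -42 - 5 \left(-30 - 2\right) = -42 - -160 = -42 + 160 = 118$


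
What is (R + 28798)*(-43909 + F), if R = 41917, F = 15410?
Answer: -2015306785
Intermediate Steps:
(R + 28798)*(-43909 + F) = (41917 + 28798)*(-43909 + 15410) = 70715*(-28499) = -2015306785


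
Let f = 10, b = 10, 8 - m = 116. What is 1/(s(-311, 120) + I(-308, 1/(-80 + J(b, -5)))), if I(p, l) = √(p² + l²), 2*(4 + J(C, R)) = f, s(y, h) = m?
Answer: 674028/519251201 + 395*√23681849/519251201 ≈ 0.0050000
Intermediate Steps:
m = -108 (m = 8 - 1*116 = 8 - 116 = -108)
s(y, h) = -108
J(C, R) = 1 (J(C, R) = -4 + (½)*10 = -4 + 5 = 1)
I(p, l) = √(l² + p²)
1/(s(-311, 120) + I(-308, 1/(-80 + J(b, -5)))) = 1/(-108 + √((1/(-80 + 1))² + (-308)²)) = 1/(-108 + √((1/(-79))² + 94864)) = 1/(-108 + √((-1/79)² + 94864)) = 1/(-108 + √(1/6241 + 94864)) = 1/(-108 + √(592046225/6241)) = 1/(-108 + 5*√23681849/79)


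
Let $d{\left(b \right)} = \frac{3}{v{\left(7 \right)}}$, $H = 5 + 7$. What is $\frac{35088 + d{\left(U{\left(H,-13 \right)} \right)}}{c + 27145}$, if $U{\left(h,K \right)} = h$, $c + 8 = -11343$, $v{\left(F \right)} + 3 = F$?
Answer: $\frac{140355}{63176} \approx 2.2216$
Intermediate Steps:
$v{\left(F \right)} = -3 + F$
$H = 12$
$c = -11351$ ($c = -8 - 11343 = -11351$)
$d{\left(b \right)} = \frac{3}{4}$ ($d{\left(b \right)} = \frac{3}{-3 + 7} = \frac{3}{4}$)
$\frac{35088 + d{\left(U{\left(H,-13 \right)} \right)}}{c + 27145} = \frac{35088 + \frac{3}{4}}{-11351 + 27145} = \frac{140355}{4 \cdot 15794} = \frac{140355}{4} \cdot \frac{1}{15794} = \frac{140355}{63176}$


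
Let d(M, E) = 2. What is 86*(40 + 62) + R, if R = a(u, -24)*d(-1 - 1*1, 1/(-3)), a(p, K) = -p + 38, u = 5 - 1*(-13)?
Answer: 8812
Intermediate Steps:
u = 18 (u = 5 + 13 = 18)
a(p, K) = 38 - p
R = 40 (R = (38 - 1*18)*2 = (38 - 18)*2 = 20*2 = 40)
86*(40 + 62) + R = 86*(40 + 62) + 40 = 86*102 + 40 = 8772 + 40 = 8812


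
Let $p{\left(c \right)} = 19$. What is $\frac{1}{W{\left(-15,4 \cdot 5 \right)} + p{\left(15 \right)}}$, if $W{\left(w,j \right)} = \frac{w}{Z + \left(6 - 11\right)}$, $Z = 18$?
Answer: $\frac{13}{232} \approx 0.056035$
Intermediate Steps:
$W{\left(w,j \right)} = \frac{w}{13}$ ($W{\left(w,j \right)} = \frac{w}{18 + \left(6 - 11\right)} = \frac{w}{18 - 5} = \frac{w}{13}$)
$\frac{1}{W{\left(-15,4 \cdot 5 \right)} + p{\left(15 \right)}} = \frac{1}{\frac{1}{13} \left(-15\right) + 19} = \frac{1}{- \frac{15}{13} + 19} = \frac{1}{\frac{232}{13}} = \frac{13}{232}$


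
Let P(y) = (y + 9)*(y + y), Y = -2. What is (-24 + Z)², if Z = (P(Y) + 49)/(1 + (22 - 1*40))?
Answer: 184041/289 ≈ 636.82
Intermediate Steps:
P(y) = 2*y*(9 + y) (P(y) = (9 + y)*(2*y) = 2*y*(9 + y))
Z = -21/17 (Z = (2*(-2)*(9 - 2) + 49)/(1 + (22 - 1*40)) = (2*(-2)*7 + 49)/(1 + (22 - 40)) = (-28 + 49)/(1 - 18) = 21/(-17) = 21*(-1/17) = -21/17 ≈ -1.2353)
(-24 + Z)² = (-24 - 21/17)² = (-429/17)² = 184041/289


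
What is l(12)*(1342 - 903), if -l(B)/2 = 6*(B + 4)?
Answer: -84288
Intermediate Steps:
l(B) = -48 - 12*B (l(B) = -12*(B + 4) = -12*(4 + B) = -2*(24 + 6*B) = -48 - 12*B)
l(12)*(1342 - 903) = (-48 - 12*12)*(1342 - 903) = (-48 - 144)*439 = -192*439 = -84288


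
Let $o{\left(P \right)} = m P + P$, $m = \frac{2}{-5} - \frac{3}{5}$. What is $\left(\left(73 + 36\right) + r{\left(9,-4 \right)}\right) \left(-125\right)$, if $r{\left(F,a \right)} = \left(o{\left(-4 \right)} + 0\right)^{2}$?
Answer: $-13625$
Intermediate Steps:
$m = -1$ ($m = 2 \left(- \frac{1}{5}\right) - \frac{3}{5} = - \frac{2}{5} - \frac{3}{5} = -1$)
$o{\left(P \right)} = 0$ ($o{\left(P \right)} = - P + P = 0$)
$r{\left(F,a \right)} = 0$ ($r{\left(F,a \right)} = \left(0 + 0\right)^{2} = 0^{2} = 0$)
$\left(\left(73 + 36\right) + r{\left(9,-4 \right)}\right) \left(-125\right) = \left(\left(73 + 36\right) + 0\right) \left(-125\right) = \left(109 + 0\right) \left(-125\right) = 109 \left(-125\right) = -13625$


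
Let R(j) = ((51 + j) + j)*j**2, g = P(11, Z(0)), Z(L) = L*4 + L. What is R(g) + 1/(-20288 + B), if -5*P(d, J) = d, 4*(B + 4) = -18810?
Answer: 1409339627/6248625 ≈ 225.54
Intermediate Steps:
B = -9413/2 (B = -4 + (1/4)*(-18810) = -4 - 9405/2 = -9413/2 ≈ -4706.5)
Z(L) = 5*L (Z(L) = 4*L + L = 5*L)
P(d, J) = -d/5
g = -11/5 (g = -1/5*11 = -11/5 ≈ -2.2000)
R(j) = j**2*(51 + 2*j) (R(j) = (51 + 2*j)*j**2 = j**2*(51 + 2*j))
R(g) + 1/(-20288 + B) = (-11/5)**2*(51 + 2*(-11/5)) + 1/(-20288 - 9413/2) = 121*(51 - 22/5)/25 + 1/(-49989/2) = (121/25)*(233/5) - 2/49989 = 28193/125 - 2/49989 = 1409339627/6248625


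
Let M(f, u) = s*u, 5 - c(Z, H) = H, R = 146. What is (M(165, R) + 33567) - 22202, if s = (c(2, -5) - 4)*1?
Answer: 12241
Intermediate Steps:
c(Z, H) = 5 - H
s = 6 (s = ((5 - 1*(-5)) - 4)*1 = ((5 + 5) - 4)*1 = (10 - 4)*1 = 6*1 = 6)
M(f, u) = 6*u
(M(165, R) + 33567) - 22202 = (6*146 + 33567) - 22202 = (876 + 33567) - 22202 = 34443 - 22202 = 12241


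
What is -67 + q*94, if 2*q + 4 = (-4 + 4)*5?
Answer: -255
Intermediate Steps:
q = -2 (q = -2 + ((-4 + 4)*5)/2 = -2 + (0*5)/2 = -2 + (½)*0 = -2 + 0 = -2)
-67 + q*94 = -67 - 2*94 = -67 - 188 = -255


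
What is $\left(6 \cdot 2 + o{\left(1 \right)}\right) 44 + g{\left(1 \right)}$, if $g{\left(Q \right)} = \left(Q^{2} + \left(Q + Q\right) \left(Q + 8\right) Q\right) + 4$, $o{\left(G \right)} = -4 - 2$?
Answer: $287$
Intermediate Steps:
$o{\left(G \right)} = -6$ ($o{\left(G \right)} = -4 - 2 = -6$)
$g{\left(Q \right)} = 4 + Q^{2} + 2 Q^{2} \left(8 + Q\right)$ ($g{\left(Q \right)} = \left(Q^{2} + 2 Q \left(8 + Q\right) Q\right) + 4 = \left(Q^{2} + 2 Q^{2} \left(8 + Q\right)\right) + 4 = 4 + Q^{2} + 2 Q^{2} \left(8 + Q\right)$)
$\left(6 \cdot 2 + o{\left(1 \right)}\right) 44 + g{\left(1 \right)} = \left(6 \cdot 2 - 6\right) 44 + \left(4 + 2 \cdot 1^{3} + 17 \cdot 1^{2}\right) = \left(12 - 6\right) 44 + \left(4 + 2 \cdot 1 + 17 \cdot 1\right) = 6 \cdot 44 + \left(4 + 2 + 17\right) = 264 + 23 = 287$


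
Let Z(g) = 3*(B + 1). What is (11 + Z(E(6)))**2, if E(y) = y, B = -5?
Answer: 1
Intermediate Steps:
Z(g) = -12 (Z(g) = 3*(-5 + 1) = 3*(-4) = -12)
(11 + Z(E(6)))**2 = (11 - 12)**2 = (-1)**2 = 1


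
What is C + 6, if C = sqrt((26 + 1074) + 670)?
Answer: 6 + sqrt(1770) ≈ 48.071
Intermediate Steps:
C = sqrt(1770) (C = sqrt(1100 + 670) = sqrt(1770) ≈ 42.071)
C + 6 = sqrt(1770) + 6 = 6 + sqrt(1770)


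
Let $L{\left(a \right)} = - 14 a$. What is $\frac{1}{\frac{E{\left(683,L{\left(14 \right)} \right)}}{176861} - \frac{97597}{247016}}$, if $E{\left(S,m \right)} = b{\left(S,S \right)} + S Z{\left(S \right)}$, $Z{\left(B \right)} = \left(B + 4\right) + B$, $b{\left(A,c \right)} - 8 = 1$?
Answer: $\frac{43687496776}{213876461487} \approx 0.20427$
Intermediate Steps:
$b{\left(A,c \right)} = 9$ ($b{\left(A,c \right)} = 8 + 1 = 9$)
$Z{\left(B \right)} = 4 + 2 B$ ($Z{\left(B \right)} = \left(4 + B\right) + B = 4 + 2 B$)
$E{\left(S,m \right)} = 9 + S \left(4 + 2 S\right)$
$\frac{1}{\frac{E{\left(683,L{\left(14 \right)} \right)}}{176861} - \frac{97597}{247016}} = \frac{1}{\frac{9 + 2 \cdot 683 \left(2 + 683\right)}{176861} - \frac{97597}{247016}} = \frac{1}{\left(9 + 2 \cdot 683 \cdot 685\right) \frac{1}{176861} - \frac{97597}{247016}} = \frac{1}{\left(9 + 935710\right) \frac{1}{176861} - \frac{97597}{247016}} = \frac{1}{935719 \cdot \frac{1}{176861} - \frac{97597}{247016}} = \frac{1}{\frac{935719}{176861} - \frac{97597}{247016}} = \frac{1}{\frac{213876461487}{43687496776}} = \frac{43687496776}{213876461487}$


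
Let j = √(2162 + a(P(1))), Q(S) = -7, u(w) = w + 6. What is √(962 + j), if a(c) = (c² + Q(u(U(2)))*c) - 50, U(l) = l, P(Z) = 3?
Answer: √(962 + 10*√21) ≈ 31.746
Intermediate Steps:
u(w) = 6 + w
a(c) = -50 + c² - 7*c (a(c) = (c² - 7*c) - 50 = -50 + c² - 7*c)
j = 10*√21 (j = √(2162 + (-50 + 3² - 7*3)) = √(2162 + (-50 + 9 - 21)) = √(2162 - 62) = √2100 = 10*√21 ≈ 45.826)
√(962 + j) = √(962 + 10*√21)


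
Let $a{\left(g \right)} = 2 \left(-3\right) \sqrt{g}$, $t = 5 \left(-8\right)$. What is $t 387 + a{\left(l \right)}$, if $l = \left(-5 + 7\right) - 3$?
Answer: $-15480 - 6 i \approx -15480.0 - 6.0 i$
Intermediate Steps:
$l = -1$ ($l = 2 - 3 = -1$)
$t = -40$
$a{\left(g \right)} = - 6 \sqrt{g}$
$t 387 + a{\left(l \right)} = \left(-40\right) 387 - 6 \sqrt{-1} = -15480 - 6 i$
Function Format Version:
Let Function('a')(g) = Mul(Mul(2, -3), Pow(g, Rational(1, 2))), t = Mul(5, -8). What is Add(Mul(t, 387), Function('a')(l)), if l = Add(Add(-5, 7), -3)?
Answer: Add(-15480, Mul(-6, I)) ≈ Add(-15480., Mul(-6.0000, I))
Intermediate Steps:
l = -1 (l = Add(2, -3) = -1)
t = -40
Function('a')(g) = Mul(-6, Pow(g, Rational(1, 2)))
Add(Mul(t, 387), Function('a')(l)) = Add(Mul(-40, 387), Mul(-6, Pow(-1, Rational(1, 2)))) = Add(-15480, Mul(-6, I))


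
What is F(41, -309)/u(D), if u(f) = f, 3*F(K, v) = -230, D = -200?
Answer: 23/60 ≈ 0.38333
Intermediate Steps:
F(K, v) = -230/3 (F(K, v) = (⅓)*(-230) = -230/3)
F(41, -309)/u(D) = -230/3/(-200) = -230/3*(-1/200) = 23/60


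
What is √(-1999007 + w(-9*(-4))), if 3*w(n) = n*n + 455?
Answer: I*√17985810/3 ≈ 1413.7*I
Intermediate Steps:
w(n) = 455/3 + n²/3 (w(n) = (n*n + 455)/3 = (n² + 455)/3 = (455 + n²)/3 = 455/3 + n²/3)
√(-1999007 + w(-9*(-4))) = √(-1999007 + (455/3 + (-9*(-4))²/3)) = √(-1999007 + (455/3 + (⅓)*36²)) = √(-1999007 + (455/3 + (⅓)*1296)) = √(-1999007 + (455/3 + 432)) = √(-1999007 + 1751/3) = √(-5995270/3) = I*√17985810/3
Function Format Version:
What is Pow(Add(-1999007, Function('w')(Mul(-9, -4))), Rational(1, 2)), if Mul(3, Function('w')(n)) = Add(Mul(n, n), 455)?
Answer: Mul(Rational(1, 3), I, Pow(17985810, Rational(1, 2))) ≈ Mul(1413.7, I)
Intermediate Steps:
Function('w')(n) = Add(Rational(455, 3), Mul(Rational(1, 3), Pow(n, 2))) (Function('w')(n) = Mul(Rational(1, 3), Add(Mul(n, n), 455)) = Mul(Rational(1, 3), Add(Pow(n, 2), 455)) = Mul(Rational(1, 3), Add(455, Pow(n, 2))) = Add(Rational(455, 3), Mul(Rational(1, 3), Pow(n, 2))))
Pow(Add(-1999007, Function('w')(Mul(-9, -4))), Rational(1, 2)) = Pow(Add(-1999007, Add(Rational(455, 3), Mul(Rational(1, 3), Pow(Mul(-9, -4), 2)))), Rational(1, 2)) = Pow(Add(-1999007, Add(Rational(455, 3), Mul(Rational(1, 3), Pow(36, 2)))), Rational(1, 2)) = Pow(Add(-1999007, Add(Rational(455, 3), Mul(Rational(1, 3), 1296))), Rational(1, 2)) = Pow(Add(-1999007, Add(Rational(455, 3), 432)), Rational(1, 2)) = Pow(Add(-1999007, Rational(1751, 3)), Rational(1, 2)) = Pow(Rational(-5995270, 3), Rational(1, 2)) = Mul(Rational(1, 3), I, Pow(17985810, Rational(1, 2)))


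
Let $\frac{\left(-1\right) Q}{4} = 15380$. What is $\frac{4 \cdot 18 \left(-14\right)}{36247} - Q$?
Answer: $\frac{2229914432}{36247} \approx 61520.0$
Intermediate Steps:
$Q = -61520$ ($Q = \left(-4\right) 15380 = -61520$)
$\frac{4 \cdot 18 \left(-14\right)}{36247} - Q = \frac{4 \cdot 18 \left(-14\right)}{36247} - -61520 = 72 \left(-14\right) \frac{1}{36247} + 61520 = \left(-1008\right) \frac{1}{36247} + 61520 = - \frac{1008}{36247} + 61520 = \frac{2229914432}{36247}$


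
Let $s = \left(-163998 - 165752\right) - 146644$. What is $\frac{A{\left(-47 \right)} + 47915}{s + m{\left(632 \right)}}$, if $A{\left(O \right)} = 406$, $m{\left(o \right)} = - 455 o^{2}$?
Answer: $- \frac{48321}{182214314} \approx -0.00026519$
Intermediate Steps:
$s = -476394$ ($s = -329750 - 146644 = -476394$)
$\frac{A{\left(-47 \right)} + 47915}{s + m{\left(632 \right)}} = \frac{406 + 47915}{-476394 - 455 \cdot 632^{2}} = \frac{48321}{-476394 - 181737920} = \frac{48321}{-182214314} = 48321 \left(- \frac{1}{182214314}\right) = - \frac{48321}{182214314}$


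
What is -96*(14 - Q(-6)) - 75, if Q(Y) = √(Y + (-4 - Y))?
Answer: -1419 + 192*I ≈ -1419.0 + 192.0*I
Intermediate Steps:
Q(Y) = 2*I (Q(Y) = √(-4) = 2*I)
-96*(14 - Q(-6)) - 75 = -96*(14 - 2*I) - 75 = (-1344 + 192*I) - 75 = -1419 + 192*I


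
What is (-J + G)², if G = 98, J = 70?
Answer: 784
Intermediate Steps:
(-J + G)² = (-1*70 + 98)² = (-70 + 98)² = 28² = 784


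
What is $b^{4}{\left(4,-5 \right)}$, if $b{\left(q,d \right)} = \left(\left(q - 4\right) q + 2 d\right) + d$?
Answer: $50625$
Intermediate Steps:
$b{\left(q,d \right)} = 3 d + q \left(-4 + q\right)$ ($b{\left(q,d \right)} = \left(\left(-4 + q\right) q + 2 d\right) + d = \left(q \left(-4 + q\right) + 2 d\right) + d = \left(2 d + q \left(-4 + q\right)\right) + d = 3 d + q \left(-4 + q\right)$)
$b^{4}{\left(4,-5 \right)} = \left(4^{2} - 16 + 3 \left(-5\right)\right)^{4} = \left(16 - 16 - 15\right)^{4} = \left(-15\right)^{4} = 50625$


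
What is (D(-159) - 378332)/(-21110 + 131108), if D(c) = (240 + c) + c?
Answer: -189205/54999 ≈ -3.4402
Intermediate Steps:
D(c) = 240 + 2*c
(D(-159) - 378332)/(-21110 + 131108) = ((240 + 2*(-159)) - 378332)/(-21110 + 131108) = ((240 - 318) - 378332)/109998 = (-78 - 378332)*(1/109998) = -378410*1/109998 = -189205/54999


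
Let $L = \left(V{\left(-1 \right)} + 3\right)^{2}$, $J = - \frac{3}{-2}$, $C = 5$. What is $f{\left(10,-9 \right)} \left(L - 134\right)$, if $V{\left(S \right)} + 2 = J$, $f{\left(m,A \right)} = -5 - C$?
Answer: $\frac{2555}{2} \approx 1277.5$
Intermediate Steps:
$J = \frac{3}{2}$ ($J = \left(-3\right) \left(- \frac{1}{2}\right) = \frac{3}{2} \approx 1.5$)
$f{\left(m,A \right)} = -10$ ($f{\left(m,A \right)} = -5 - 5 = -10$)
$V{\left(S \right)} = - \frac{1}{2}$ ($V{\left(S \right)} = -2 + \frac{3}{2} = - \frac{1}{2}$)
$L = \frac{25}{4}$ ($L = \left(- \frac{1}{2} + 3\right)^{2} = \left(\frac{5}{2}\right)^{2} = \frac{25}{4} \approx 6.25$)
$f{\left(10,-9 \right)} \left(L - 134\right) = - 10 \left(\frac{25}{4} - 134\right) = \left(-10\right) \left(- \frac{511}{4}\right) = \frac{2555}{2}$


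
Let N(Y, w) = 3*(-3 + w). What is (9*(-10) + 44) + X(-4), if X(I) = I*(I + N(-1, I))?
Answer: 54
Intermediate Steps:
N(Y, w) = -9 + 3*w
X(I) = I*(-9 + 4*I) (X(I) = I*(I + (-9 + 3*I)) = I*(-9 + 4*I))
(9*(-10) + 44) + X(-4) = (9*(-10) + 44) - 4*(-9 + 4*(-4)) = (-90 + 44) - 4*(-9 - 16) = -46 - 4*(-25) = -46 + 100 = 54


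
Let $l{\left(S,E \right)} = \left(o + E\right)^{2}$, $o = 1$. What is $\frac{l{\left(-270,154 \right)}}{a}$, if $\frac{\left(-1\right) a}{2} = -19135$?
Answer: $\frac{4805}{7654} \approx 0.62778$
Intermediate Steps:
$a = 38270$ ($a = \left(-2\right) \left(-19135\right) = 38270$)
$l{\left(S,E \right)} = \left(1 + E\right)^{2}$
$\frac{l{\left(-270,154 \right)}}{a} = \frac{\left(1 + 154\right)^{2}}{38270} = 155^{2} \cdot \frac{1}{38270} = 24025 \cdot \frac{1}{38270} = \frac{4805}{7654}$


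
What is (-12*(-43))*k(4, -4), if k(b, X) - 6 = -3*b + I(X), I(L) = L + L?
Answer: -7224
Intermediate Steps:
I(L) = 2*L
k(b, X) = 6 - 3*b + 2*X (k(b, X) = 6 + (-3*b + 2*X) = 6 - 3*b + 2*X)
(-12*(-43))*k(4, -4) = (-12*(-43))*(6 - 3*4 + 2*(-4)) = 516*(6 - 12 - 8) = 516*(-14) = -7224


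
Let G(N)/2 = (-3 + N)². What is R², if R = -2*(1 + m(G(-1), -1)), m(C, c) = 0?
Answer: 4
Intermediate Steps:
G(N) = 2*(-3 + N)²
R = -2 (R = -2*(1 + 0) = -2*1 = -2)
R² = (-2)² = 4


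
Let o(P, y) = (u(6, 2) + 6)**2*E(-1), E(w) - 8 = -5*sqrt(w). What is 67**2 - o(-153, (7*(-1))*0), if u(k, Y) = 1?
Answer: 4097 + 245*I ≈ 4097.0 + 245.0*I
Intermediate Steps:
E(w) = 8 - 5*sqrt(w)
o(P, y) = 392 - 245*I (o(P, y) = (1 + 6)**2*(8 - 5*I) = 7**2*(8 - 5*I) = 49*(8 - 5*I) = 392 - 245*I)
67**2 - o(-153, (7*(-1))*0) = 67**2 - (392 - 245*I) = 4489 + (-392 + 245*I) = 4097 + 245*I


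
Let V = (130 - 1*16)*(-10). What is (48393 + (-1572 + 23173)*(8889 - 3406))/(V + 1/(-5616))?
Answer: -665421172416/6402241 ≈ -1.0394e+5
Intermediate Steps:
V = -1140 (V = (130 - 16)*(-10) = 114*(-10) = -1140)
(48393 + (-1572 + 23173)*(8889 - 3406))/(V + 1/(-5616)) = (48393 + (-1572 + 23173)*(8889 - 3406))/(-1140 + 1/(-5616)) = (48393 + 21601*5483)/(-1140 - 1/5616) = (48393 + 118438283)/(-6402241/5616) = 118486676*(-5616/6402241) = -665421172416/6402241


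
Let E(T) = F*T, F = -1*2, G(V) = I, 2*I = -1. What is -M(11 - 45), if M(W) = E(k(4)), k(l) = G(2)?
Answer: -1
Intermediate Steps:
I = -1/2 (I = (1/2)*(-1) = -1/2 ≈ -0.50000)
G(V) = -1/2
F = -2
k(l) = -1/2
E(T) = -2*T
M(W) = 1 (M(W) = -2*(-1/2) = 1)
-M(11 - 45) = -1*1 = -1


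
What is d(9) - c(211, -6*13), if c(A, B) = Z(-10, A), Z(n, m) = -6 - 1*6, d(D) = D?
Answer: 21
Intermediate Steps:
Z(n, m) = -12 (Z(n, m) = -6 - 6 = -12)
c(A, B) = -12
d(9) - c(211, -6*13) = 9 - 1*(-12) = 9 + 12 = 21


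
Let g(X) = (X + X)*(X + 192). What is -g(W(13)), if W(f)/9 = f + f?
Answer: -199368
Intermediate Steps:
W(f) = 18*f (W(f) = 9*(f + f) = 9*(2*f) = 18*f)
g(X) = 2*X*(192 + X) (g(X) = (2*X)*(192 + X) = 2*X*(192 + X))
-g(W(13)) = -2*18*13*(192 + 18*13) = -2*234*(192 + 234) = -2*234*426 = -1*199368 = -199368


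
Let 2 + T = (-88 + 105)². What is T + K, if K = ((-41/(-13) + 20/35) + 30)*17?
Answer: 78290/91 ≈ 860.33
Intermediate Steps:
T = 287 (T = -2 + (-88 + 105)² = -2 + 17² = -2 + 289 = 287)
K = 52173/91 (K = ((-41*(-1/13) + 20*(1/35)) + 30)*17 = ((41/13 + 4/7) + 30)*17 = (339/91 + 30)*17 = (3069/91)*17 = 52173/91 ≈ 573.33)
T + K = 287 + 52173/91 = 78290/91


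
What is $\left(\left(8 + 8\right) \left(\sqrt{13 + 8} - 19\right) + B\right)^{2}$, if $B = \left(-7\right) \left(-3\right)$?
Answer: $85465 - 9056 \sqrt{21} \approx 43965.0$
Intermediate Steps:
$B = 21$
$\left(\left(8 + 8\right) \left(\sqrt{13 + 8} - 19\right) + B\right)^{2} = \left(\left(8 + 8\right) \left(\sqrt{13 + 8} - 19\right) + 21\right)^{2} = \left(16 \left(\sqrt{21} - 19\right) + 21\right)^{2} = \left(16 \left(-19 + \sqrt{21}\right) + 21\right)^{2} = \left(\left(-304 + 16 \sqrt{21}\right) + 21\right)^{2} = \left(-283 + 16 \sqrt{21}\right)^{2}$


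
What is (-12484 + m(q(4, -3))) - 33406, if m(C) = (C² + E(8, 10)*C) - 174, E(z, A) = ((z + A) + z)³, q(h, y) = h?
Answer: 24256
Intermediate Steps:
E(z, A) = (A + 2*z)³ (E(z, A) = ((A + z) + z)³ = (A + 2*z)³)
m(C) = -174 + C² + 17576*C (m(C) = (C² + (10 + 2*8)³*C) - 174 = (C² + (10 + 16)³*C) - 174 = (C² + 26³*C) - 174 = (C² + 17576*C) - 174 = -174 + C² + 17576*C)
(-12484 + m(q(4, -3))) - 33406 = (-12484 + (-174 + 4² + 17576*4)) - 33406 = (-12484 + (-174 + 16 + 70304)) - 33406 = (-12484 + 70146) - 33406 = 57662 - 33406 = 24256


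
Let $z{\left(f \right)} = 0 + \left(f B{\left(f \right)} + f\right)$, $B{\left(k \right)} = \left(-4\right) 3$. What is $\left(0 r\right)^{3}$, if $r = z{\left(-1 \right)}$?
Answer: $0$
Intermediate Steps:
$B{\left(k \right)} = -12$
$z{\left(f \right)} = - 11 f$ ($z{\left(f \right)} = 0 + \left(f \left(-12\right) + f\right) = 0 + \left(- 12 f + f\right) = 0 - 11 f = - 11 f$)
$r = 11$ ($r = \left(-11\right) \left(-1\right) = 11$)
$\left(0 r\right)^{3} = \left(0 \cdot 11\right)^{3} = 0^{3} = 0$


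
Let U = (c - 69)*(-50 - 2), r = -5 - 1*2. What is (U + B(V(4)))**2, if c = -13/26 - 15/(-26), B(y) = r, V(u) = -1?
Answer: 12794929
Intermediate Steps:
r = -7 (r = -5 - 2 = -7)
B(y) = -7
c = 1/13 (c = -13*1/26 - 15*(-1/26) = -1/2 + 15/26 = 1/13 ≈ 0.076923)
U = 3584 (U = (1/13 - 69)*(-50 - 2) = -896/13*(-52) = 3584)
(U + B(V(4)))**2 = (3584 - 7)**2 = 3577**2 = 12794929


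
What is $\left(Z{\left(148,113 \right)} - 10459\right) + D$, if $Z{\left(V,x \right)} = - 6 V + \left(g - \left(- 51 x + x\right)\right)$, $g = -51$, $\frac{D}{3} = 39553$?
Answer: $112911$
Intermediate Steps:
$D = 118659$ ($D = 3 \cdot 39553 = 118659$)
$Z{\left(V,x \right)} = -51 - 6 V + 50 x$ ($Z{\left(V,x \right)} = - 6 V - \left(51 - 50 x\right) = - 6 V + \left(-51 + 50 x\right) = -51 - 6 V + 50 x$)
$\left(Z{\left(148,113 \right)} - 10459\right) + D = \left(\left(-51 - 888 + 50 \cdot 113\right) - 10459\right) + 118659 = \left(\left(-51 - 888 + 5650\right) - 10459\right) + 118659 = \left(4711 - 10459\right) + 118659 = -5748 + 118659 = 112911$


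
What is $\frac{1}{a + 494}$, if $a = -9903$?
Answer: $- \frac{1}{9409} \approx -0.00010628$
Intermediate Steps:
$\frac{1}{a + 494} = \frac{1}{-9903 + 494} = \frac{1}{-9409} = - \frac{1}{9409}$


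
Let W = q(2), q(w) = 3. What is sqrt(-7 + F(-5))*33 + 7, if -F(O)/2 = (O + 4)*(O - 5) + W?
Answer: 7 + 33*I*sqrt(33) ≈ 7.0 + 189.57*I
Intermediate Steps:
W = 3
F(O) = -6 - 2*(-5 + O)*(4 + O) (F(O) = -2*((O + 4)*(O - 5) + 3) = -2*((4 + O)*(-5 + O) + 3) = -2*((-5 + O)*(4 + O) + 3) = -2*(3 + (-5 + O)*(4 + O)) = -6 - 2*(-5 + O)*(4 + O))
sqrt(-7 + F(-5))*33 + 7 = sqrt(-7 + (34 - 2*(-5)**2 + 2*(-5)))*33 + 7 = sqrt(-7 + (34 - 2*25 - 10))*33 + 7 = sqrt(-7 + (34 - 50 - 10))*33 + 7 = sqrt(-7 - 26)*33 + 7 = sqrt(-33)*33 + 7 = (I*sqrt(33))*33 + 7 = 33*I*sqrt(33) + 7 = 7 + 33*I*sqrt(33)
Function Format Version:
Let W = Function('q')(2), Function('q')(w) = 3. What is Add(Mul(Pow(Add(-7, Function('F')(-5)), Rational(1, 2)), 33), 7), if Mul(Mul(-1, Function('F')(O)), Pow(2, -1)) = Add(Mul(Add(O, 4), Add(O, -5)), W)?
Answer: Add(7, Mul(33, I, Pow(33, Rational(1, 2)))) ≈ Add(7.0000, Mul(189.57, I))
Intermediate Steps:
W = 3
Function('F')(O) = Add(-6, Mul(-2, Add(-5, O), Add(4, O))) (Function('F')(O) = Mul(-2, Add(Mul(Add(O, 4), Add(O, -5)), 3)) = Mul(-2, Add(Mul(Add(4, O), Add(-5, O)), 3)) = Mul(-2, Add(Mul(Add(-5, O), Add(4, O)), 3)) = Mul(-2, Add(3, Mul(Add(-5, O), Add(4, O)))) = Add(-6, Mul(-2, Add(-5, O), Add(4, O))))
Add(Mul(Pow(Add(-7, Function('F')(-5)), Rational(1, 2)), 33), 7) = Add(Mul(Pow(Add(-7, Add(34, Mul(-2, Pow(-5, 2)), Mul(2, -5))), Rational(1, 2)), 33), 7) = Add(Mul(Pow(Add(-7, Add(34, Mul(-2, 25), -10)), Rational(1, 2)), 33), 7) = Add(Mul(Pow(Add(-7, Add(34, -50, -10)), Rational(1, 2)), 33), 7) = Add(Mul(Pow(Add(-7, -26), Rational(1, 2)), 33), 7) = Add(Mul(Pow(-33, Rational(1, 2)), 33), 7) = Add(Mul(Mul(I, Pow(33, Rational(1, 2))), 33), 7) = Add(Mul(33, I, Pow(33, Rational(1, 2))), 7) = Add(7, Mul(33, I, Pow(33, Rational(1, 2))))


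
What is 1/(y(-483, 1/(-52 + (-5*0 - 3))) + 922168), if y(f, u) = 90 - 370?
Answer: 1/921888 ≈ 1.0847e-6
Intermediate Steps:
y(f, u) = -280
1/(y(-483, 1/(-52 + (-5*0 - 3))) + 922168) = 1/(-280 + 922168) = 1/921888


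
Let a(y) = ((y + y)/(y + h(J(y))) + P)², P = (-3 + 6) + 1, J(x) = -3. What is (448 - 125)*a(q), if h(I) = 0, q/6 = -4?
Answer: 11628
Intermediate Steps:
q = -24 (q = 6*(-4) = -24)
P = 4 (P = 3 + 1 = 4)
a(y) = 36 (a(y) = ((y + y)/(y + 0) + 4)² = ((2*y)/y + 4)² = (2 + 4)² = 6² = 36)
(448 - 125)*a(q) = (448 - 125)*36 = 323*36 = 11628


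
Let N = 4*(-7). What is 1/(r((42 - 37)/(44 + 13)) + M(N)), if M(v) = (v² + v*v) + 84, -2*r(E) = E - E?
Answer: 1/1652 ≈ 0.00060533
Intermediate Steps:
r(E) = 0 (r(E) = -(E - E)/2 = -½*0 = 0)
N = -28
M(v) = 84 + 2*v² (M(v) = (v² + v²) + 84 = 2*v² + 84 = 84 + 2*v²)
1/(r((42 - 37)/(44 + 13)) + M(N)) = 1/(0 + (84 + 2*(-28)²)) = 1/(0 + (84 + 2*784)) = 1/(0 + (84 + 1568)) = 1/(0 + 1652) = 1/1652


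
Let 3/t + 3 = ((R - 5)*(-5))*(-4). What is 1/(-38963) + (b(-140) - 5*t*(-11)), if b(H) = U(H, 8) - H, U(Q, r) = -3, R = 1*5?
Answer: 3194965/38963 ≈ 82.000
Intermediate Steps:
R = 5
t = -1 (t = 3/(-3 + ((5 - 5)*(-5))*(-4)) = 3/(-3 + (0*(-5))*(-4)) = 3/(-3 + 0*(-4)) = 3/(-3 + 0) = 3/(-3) = 3*(-⅓) = -1)
b(H) = -3 - H
1/(-38963) + (b(-140) - 5*t*(-11)) = 1/(-38963) + ((-3 - 1*(-140)) - 5*(-1)*(-11)) = -1/38963 + ((-3 + 140) + 5*(-11)) = -1/38963 + (137 - 55) = -1/38963 + 82 = 3194965/38963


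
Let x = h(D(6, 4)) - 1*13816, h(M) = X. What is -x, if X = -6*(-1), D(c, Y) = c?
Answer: 13810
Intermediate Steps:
X = 6
h(M) = 6
x = -13810 (x = 6 - 1*13816 = 6 - 13816 = -13810)
-x = -1*(-13810) = 13810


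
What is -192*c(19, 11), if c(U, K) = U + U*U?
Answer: -72960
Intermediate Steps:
c(U, K) = U + U²
-192*c(19, 11) = -3648*(1 + 19) = -3648*20 = -192*380 = -72960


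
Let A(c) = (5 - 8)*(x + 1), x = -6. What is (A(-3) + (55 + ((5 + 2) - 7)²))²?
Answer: 4900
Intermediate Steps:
A(c) = 15 (A(c) = (5 - 8)*(-6 + 1) = -3*(-5) = 15)
(A(-3) + (55 + ((5 + 2) - 7)²))² = (15 + (55 + ((5 + 2) - 7)²))² = (15 + (55 + (7 - 7)²))² = (15 + (55 + 0²))² = (15 + (55 + 0))² = (15 + 55)² = 70² = 4900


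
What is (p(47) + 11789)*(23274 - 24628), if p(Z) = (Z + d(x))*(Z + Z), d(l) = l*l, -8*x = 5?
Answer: -351903923/16 ≈ -2.1994e+7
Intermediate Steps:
x = -5/8 (x = -⅛*5 = -5/8 ≈ -0.62500)
d(l) = l²
p(Z) = 2*Z*(25/64 + Z) (p(Z) = (Z + (-5/8)²)*(Z + Z) = (Z + 25/64)*(2*Z) = (25/64 + Z)*(2*Z) = 2*Z*(25/64 + Z))
(p(47) + 11789)*(23274 - 24628) = ((1/32)*47*(25 + 64*47) + 11789)*(23274 - 24628) = ((1/32)*47*(25 + 3008) + 11789)*(-1354) = ((1/32)*47*3033 + 11789)*(-1354) = (142551/32 + 11789)*(-1354) = (519799/32)*(-1354) = -351903923/16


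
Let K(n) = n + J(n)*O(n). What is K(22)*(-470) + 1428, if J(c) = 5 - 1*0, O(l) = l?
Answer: -60612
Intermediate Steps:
J(c) = 5 (J(c) = 5 + 0 = 5)
K(n) = 6*n (K(n) = n + 5*n = 6*n)
K(22)*(-470) + 1428 = (6*22)*(-470) + 1428 = 132*(-470) + 1428 = -62040 + 1428 = -60612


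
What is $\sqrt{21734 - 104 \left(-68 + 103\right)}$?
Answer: $\sqrt{18094} \approx 134.51$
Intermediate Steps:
$\sqrt{21734 - 104 \left(-68 + 103\right)} = \sqrt{21734 - 3640} = \sqrt{18094}$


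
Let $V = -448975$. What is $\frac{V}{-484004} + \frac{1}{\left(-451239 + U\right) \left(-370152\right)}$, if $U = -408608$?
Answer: $\frac{35724277024092851}{38511482770110744} \approx 0.92763$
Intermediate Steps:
$\frac{V}{-484004} + \frac{1}{\left(-451239 + U\right) \left(-370152\right)} = - \frac{448975}{-484004} + \frac{1}{\left(-451239 - 408608\right) \left(-370152\right)} = \left(-448975\right) \left(- \frac{1}{484004}\right) + \frac{1}{-859847} \left(- \frac{1}{370152}\right) = \frac{448975}{484004} - - \frac{1}{318274086744} = \frac{448975}{484004} + \frac{1}{318274086744} = \frac{35724277024092851}{38511482770110744}$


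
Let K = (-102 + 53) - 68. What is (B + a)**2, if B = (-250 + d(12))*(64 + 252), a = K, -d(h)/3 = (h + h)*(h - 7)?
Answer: 37201537129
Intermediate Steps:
K = -117 (K = -49 - 68 = -117)
d(h) = -6*h*(-7 + h) (d(h) = -3*(h + h)*(h - 7) = -3*2*h*(-7 + h) = -6*h*(-7 + h))
a = -117
B = -192760 (B = (-250 + 6*12*(7 - 1*12))*(64 + 252) = (-250 + 6*12*(7 - 12))*316 = (-250 + 6*12*(-5))*316 = (-250 - 360)*316 = -610*316 = -192760)
(B + a)**2 = (-192760 - 117)**2 = (-192877)**2 = 37201537129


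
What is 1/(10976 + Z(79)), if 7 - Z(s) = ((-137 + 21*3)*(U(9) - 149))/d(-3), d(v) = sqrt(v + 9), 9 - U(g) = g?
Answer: 32949/301092529 + 5513*sqrt(6)/301092529 ≈ 0.00015428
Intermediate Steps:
U(g) = 9 - g
d(v) = sqrt(9 + v)
Z(s) = 7 - 5513*sqrt(6)/3 (Z(s) = 7 - (-137 + 21*3)*((9 - 1*9) - 149)/(sqrt(9 - 3)) = 7 - (-137 + 63)*((9 - 9) - 149)/(sqrt(6)) = 7 - (-74*(0 - 149))*sqrt(6)/6 = 7 - (-74*(-149))*sqrt(6)/6 = 7 - 11026*sqrt(6)/6 = 7 - 5513*sqrt(6)/3)
1/(10976 + Z(79)) = 1/(10976 + (7 - 5513*sqrt(6)/3)) = 1/(10983 - 5513*sqrt(6)/3)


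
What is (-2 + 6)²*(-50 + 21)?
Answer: -464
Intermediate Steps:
(-2 + 6)²*(-50 + 21) = 4²*(-29) = 16*(-29) = -464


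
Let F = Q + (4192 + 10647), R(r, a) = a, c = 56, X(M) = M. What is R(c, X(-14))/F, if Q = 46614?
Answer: -2/8779 ≈ -0.00022782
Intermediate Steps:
F = 61453 (F = 46614 + (4192 + 10647) = 46614 + 14839 = 61453)
R(c, X(-14))/F = -14/61453 = -14*1/61453 = -2/8779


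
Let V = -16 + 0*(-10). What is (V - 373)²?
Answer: 151321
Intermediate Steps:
V = -16 (V = -16 + 0 = -16)
(V - 373)² = (-16 - 373)² = (-389)² = 151321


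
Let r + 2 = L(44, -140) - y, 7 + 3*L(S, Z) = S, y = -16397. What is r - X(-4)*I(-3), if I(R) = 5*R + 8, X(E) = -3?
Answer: 49159/3 ≈ 16386.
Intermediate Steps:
L(S, Z) = -7/3 + S/3
I(R) = 8 + 5*R
r = 49222/3 (r = -2 + ((-7/3 + (⅓)*44) - 1*(-16397)) = -2 + ((-7/3 + 44/3) + 16397) = -2 + (37/3 + 16397) = -2 + 49228/3 = 49222/3 ≈ 16407.)
r - X(-4)*I(-3) = 49222/3 - (-3)*(8 + 5*(-3)) = 49222/3 - (-3)*(8 - 15) = 49222/3 - (-3)*(-7) = 49222/3 - 1*21 = 49222/3 - 21 = 49159/3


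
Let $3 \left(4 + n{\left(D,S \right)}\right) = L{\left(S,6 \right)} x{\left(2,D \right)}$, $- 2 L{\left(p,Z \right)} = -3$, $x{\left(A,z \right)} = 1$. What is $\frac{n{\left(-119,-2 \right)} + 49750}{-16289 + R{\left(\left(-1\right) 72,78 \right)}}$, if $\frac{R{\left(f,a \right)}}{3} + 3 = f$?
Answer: $- \frac{99493}{33028} \approx -3.0124$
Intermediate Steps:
$L{\left(p,Z \right)} = \frac{3}{2}$ ($L{\left(p,Z \right)} = \left(- \frac{1}{2}\right) \left(-3\right) = \frac{3}{2}$)
$R{\left(f,a \right)} = -9 + 3 f$
$n{\left(D,S \right)} = - \frac{7}{2}$ ($n{\left(D,S \right)} = -4 + \frac{\frac{3}{2} \cdot 1}{3} = -4 + \frac{1}{3} \cdot \frac{3}{2} = -4 + \frac{1}{2} = - \frac{7}{2}$)
$\frac{n{\left(-119,-2 \right)} + 49750}{-16289 + R{\left(\left(-1\right) 72,78 \right)}} = \frac{- \frac{7}{2} + 49750}{-16289 + \left(-9 + 3 \left(\left(-1\right) 72\right)\right)} = \frac{99493}{2 \left(-16289 + \left(-9 + 3 \left(-72\right)\right)\right)} = \frac{99493}{2 \left(-16289 - 225\right)} = \frac{99493}{2 \left(-16514\right)} = \frac{99493}{2} \left(- \frac{1}{16514}\right) = - \frac{99493}{33028}$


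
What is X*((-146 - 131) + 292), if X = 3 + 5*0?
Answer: 45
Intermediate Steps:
X = 3 (X = 3 + 0 = 3)
X*((-146 - 131) + 292) = 3*((-146 - 131) + 292) = 3*(-277 + 292) = 3*15 = 45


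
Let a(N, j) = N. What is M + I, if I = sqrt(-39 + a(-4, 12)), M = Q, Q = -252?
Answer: -252 + I*sqrt(43) ≈ -252.0 + 6.5574*I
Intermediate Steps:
M = -252
I = I*sqrt(43) (I = sqrt(-39 - 4) = sqrt(-43) = I*sqrt(43) ≈ 6.5574*I)
M + I = -252 + I*sqrt(43)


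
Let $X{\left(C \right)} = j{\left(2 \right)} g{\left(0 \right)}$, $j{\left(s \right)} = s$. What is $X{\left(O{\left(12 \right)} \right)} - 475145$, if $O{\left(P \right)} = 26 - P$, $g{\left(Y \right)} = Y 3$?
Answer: $-475145$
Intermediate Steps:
$g{\left(Y \right)} = 3 Y$
$X{\left(C \right)} = 0$ ($X{\left(C \right)} = 2 \cdot 3 \cdot 0 = 2 \cdot 0 = 0$)
$X{\left(O{\left(12 \right)} \right)} - 475145 = 0 - 475145 = -475145$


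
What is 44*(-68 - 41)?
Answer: -4796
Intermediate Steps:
44*(-68 - 41) = 44*(-109) = -4796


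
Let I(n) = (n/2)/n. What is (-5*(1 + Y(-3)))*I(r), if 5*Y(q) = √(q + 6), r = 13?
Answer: -5/2 - √3/2 ≈ -3.3660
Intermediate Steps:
I(n) = ½ (I(n) = (n*(½))/n = (n/2)/n = ½)
Y(q) = √(6 + q)/5 (Y(q) = √(q + 6)/5 = √(6 + q)/5)
(-5*(1 + Y(-3)))*I(r) = -5*(1 + √(6 - 3)/5)*(½) = -5*(1 + √3/5)*(½) = (-5 - √3)*(½) = -5/2 - √3/2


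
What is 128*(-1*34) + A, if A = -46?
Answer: -4398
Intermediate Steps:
128*(-1*34) + A = 128*(-1*34) - 46 = 128*(-34) - 46 = -4352 - 46 = -4398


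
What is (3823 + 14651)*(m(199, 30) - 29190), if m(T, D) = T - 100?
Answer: -537427134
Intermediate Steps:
m(T, D) = -100 + T
(3823 + 14651)*(m(199, 30) - 29190) = (3823 + 14651)*((-100 + 199) - 29190) = 18474*(99 - 29190) = 18474*(-29091) = -537427134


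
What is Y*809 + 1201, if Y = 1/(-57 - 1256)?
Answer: 1576104/1313 ≈ 1200.4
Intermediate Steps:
Y = -1/1313 (Y = 1/(-1313) = -1/1313 ≈ -0.00076161)
Y*809 + 1201 = -1/1313*809 + 1201 = -809/1313 + 1201 = 1576104/1313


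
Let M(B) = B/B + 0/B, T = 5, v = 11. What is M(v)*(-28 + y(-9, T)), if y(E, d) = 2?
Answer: -26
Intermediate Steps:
M(B) = 1 (M(B) = 1 + 0 = 1)
M(v)*(-28 + y(-9, T)) = 1*(-28 + 2) = 1*(-26) = -26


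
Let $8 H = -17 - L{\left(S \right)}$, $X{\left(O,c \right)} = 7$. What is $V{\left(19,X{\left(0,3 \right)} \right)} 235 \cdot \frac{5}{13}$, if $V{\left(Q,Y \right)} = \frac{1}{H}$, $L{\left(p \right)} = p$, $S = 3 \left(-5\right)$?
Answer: $- \frac{4700}{13} \approx -361.54$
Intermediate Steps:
$S = -15$
$H = - \frac{1}{4}$ ($H = \frac{-17 - -15}{8} = \frac{-17 + 15}{8} = \frac{1}{8} \left(-2\right) = - \frac{1}{4} \approx -0.25$)
$V{\left(Q,Y \right)} = -4$ ($V{\left(Q,Y \right)} = \frac{1}{- \frac{1}{4}} = -4$)
$V{\left(19,X{\left(0,3 \right)} \right)} 235 \cdot \frac{5}{13} = - 4 \cdot 235 \cdot \frac{5}{13} = \left(-4\right) \frac{1175}{13} = - \frac{4700}{13}$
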